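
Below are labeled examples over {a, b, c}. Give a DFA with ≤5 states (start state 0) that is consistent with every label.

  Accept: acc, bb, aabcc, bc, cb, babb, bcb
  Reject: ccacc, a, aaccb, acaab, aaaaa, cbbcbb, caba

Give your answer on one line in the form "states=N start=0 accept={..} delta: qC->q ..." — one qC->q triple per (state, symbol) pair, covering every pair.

State merging on the prefix tree: take the shortest (then alphabetical) example prefix whose next move is undefined and point that move at state 0, else 1, else 2, ...; a target is out if some Accept/Reject pair would then sit in one state with the same input left (inseparable). If every existing state is out, open a new one.
a: 0a undefined. 0a->0: ok.
b: 0b undefined. 0b->0: no, bb/a meet in 0. Open state 1: 0b->1.
c: 0c undefined. 0c->0: no, acc/ccacc meet in 0. 0c->1: no, bcb/aaccb meet in 1 with "cb" left. Open state 2: 0c->2.
ba: 1a undefined. 1a->0: ok.
bb: 1b undefined. 1b->0: no, bb/a meet in 0. 1b->1: ok.
bc: 1c undefined. 1c->0: no, bc/a meet in 0. 1c->1: ok.
ca: 2a undefined. 2a->0: no, bb/acaab meet in 1. 2a->1: no, bb/acaab meet in 1. 2a->2: no, cb/acaab meet in 2 with "b" left. Open state 3: 2a->3.
cb: 2b undefined. 2b->0: no, bb/cbbcbb meet in 1. 2b->1: no, bb/cbbcbb meet in 1. 2b->2: ok.
cc: 2c undefined. 2c->0: no, acc/ccacc meet in 0. 2c->1: no, acc/ccacc meet in 1. 2c->2: no, acc/aaccb meet in 2. 2c->3: ok.
cab: 3b undefined. 3b->0: no, bb/cbbcbb meet in 1. 3b->1: no, bb/aaccb meet in 1. 3b->2: no, acc/caba meet in 3. 3b->3: no, acc/aaccb meet in 3. Open state 4: 3b->4.
cca: 3a undefined. 3a->0: no, acc/ccacc meet in 3. 3a->1: no, bb/ccacc meet in 1. 3a->2: no, cb/acaab meet in 2. 3a->3: ok.
caba: 4a undefined. 4a->0: ok.
ccac: 3c undefined. 3c->0: no, cb/ccacc meet in 2. 3c->1: no, bb/ccacc meet in 1. 3c->2: no, acc/ccacc meet in 3. 3c->3: no, acc/ccacc meet in 3. 3c->4: ok.
ccacc: 4c undefined. 4c->0: ok.
cbbcbb: 4b undefined. 4b->0: ok.
All examples now run through 5 states with every (state, symbol) defined. Accept strings end in {1,2,3}, Reject strings end in {0,4}; accept={1,2,3}.

states=5 start=0 accept={1,2,3} delta: 0a->0 0b->1 0c->2 1a->0 1b->1 1c->1 2a->3 2b->2 2c->3 3a->3 3b->4 3c->4 4a->0 4b->0 4c->0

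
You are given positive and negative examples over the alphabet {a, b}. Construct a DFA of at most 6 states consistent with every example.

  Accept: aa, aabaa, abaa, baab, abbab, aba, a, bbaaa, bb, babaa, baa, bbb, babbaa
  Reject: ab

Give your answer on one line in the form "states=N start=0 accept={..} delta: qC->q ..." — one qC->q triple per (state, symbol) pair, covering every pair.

Fold the examples into a partial DFA from state 0: repeatedly fix the first undefined (state, symbol) met by the shortest-then-alphabetical prefix, trying targets in increasing order and rejecting any under which an Accept and a Reject string meet in one state with the same remainder; add a state when all current targets are rejected. Accepting states are where Accept strings end.
a: 0a undefined. 0a->0: ok.
b: 0b undefined. 0b->0: no, aa/ab meet in 0. Open state 1: 0b->1.
ba: 1a undefined. 1a->0: no, baab/ab meet in 1. 1a->1: no, aabaa/ab meet in 1. Open state 2: 1a->2.
bb: 1b undefined. 1b->0: no, abbab/ab meet in 1. 1b->1: no, bb/ab meet in 1. 1b->2: ok.
baa: 2a undefined. 2a->0: no, baab/ab meet in 1. 2a->1: no, aabaa/ab meet in 1. 2a->2: ok.
bab: 2b undefined. 2b->0: ok.
All examples now run through 3 states with every (state, symbol) defined. Accept strings end in {0,2}, Reject strings end in {1}; accept={0,2}.

states=3 start=0 accept={0,2} delta: 0a->0 0b->1 1a->2 1b->2 2a->2 2b->0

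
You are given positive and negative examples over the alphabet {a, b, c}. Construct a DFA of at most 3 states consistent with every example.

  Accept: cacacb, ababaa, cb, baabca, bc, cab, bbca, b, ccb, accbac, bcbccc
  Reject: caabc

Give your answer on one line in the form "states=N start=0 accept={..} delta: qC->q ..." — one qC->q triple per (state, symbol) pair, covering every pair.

Grow the machine one transition at a time. Run the examples from 0; the earliest place one falls off (shortest prefix, ties alphabetical) gets sent to the lowest-numbered state that keeps every Accept/Reject pair distinguishable — a pair clashes when both reach the same state with identical unread suffix — and to a fresh state only if none does.
a: 0a undefined. 0a->0: ok.
b: 0b undefined. 0b->0: ok.
c: 0c undefined. 0c->0: no, cacacb/caabc meet in 0. Open state 1: 0c->1.
ca: 1a undefined. 1a->0: no, bc/caabc meet in 1. 1a->1: ok.
cb: 1b undefined. 1b->0: no, baabca/caabc meet in 1. 1b->1: ok.
cc: 1c undefined. 1c->0: no, ababaa/caabc meet in 0. 1c->1: no, cacacb/caabc meet in 1. Open state 2: 1c->2.
ccb: 2b undefined. 2b->0: ok.
caca: 2a undefined. 2a->0: ok.
bcbcc: 2c undefined. 2c->0: ok.
All examples now run through 3 states with every (state, symbol) defined. Accept strings end in {0,1}, Reject strings end in {2}; accept={0,1}.

states=3 start=0 accept={0,1} delta: 0a->0 0b->0 0c->1 1a->1 1b->1 1c->2 2a->0 2b->0 2c->0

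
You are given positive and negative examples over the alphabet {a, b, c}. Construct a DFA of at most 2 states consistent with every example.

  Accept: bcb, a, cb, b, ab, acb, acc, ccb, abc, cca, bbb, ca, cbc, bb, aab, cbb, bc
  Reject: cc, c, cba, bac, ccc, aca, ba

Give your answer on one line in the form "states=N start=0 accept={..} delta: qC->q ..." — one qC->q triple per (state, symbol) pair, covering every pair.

states=2 start=0 accept={1} delta: 0a->1 0b->1 0c->0 1a->0 1b->1 1c->1

State merging on the prefix tree: take the shortest (then alphabetical) example prefix whose next move is undefined and point that move at state 0, else 1, else 2, ...; a target is out if some Accept/Reject pair would then sit in one state with the same input left (inseparable). If every existing state is out, open a new one.
a: 0a undefined. 0a->0: no, acc/cc meet in 0 with "cc" left. Open state 1: 0a->1.
b: 0b undefined. 0b->0: no, a/ba meet in 1. 0b->1: ok.
c: 0c undefined. 0c->0: ok.
aa: 1a undefined. 1a->0: ok.
ab: 1b undefined. 1b->0: no, ab/cc meet in 0. 1b->1: ok.
ac: 1c undefined. 1c->0: no, bcb/aca meet in 1. 1c->1: ok.
All examples now run through 2 states with every (state, symbol) defined. Accept strings end in {1}, Reject strings end in {0}; accept={1}.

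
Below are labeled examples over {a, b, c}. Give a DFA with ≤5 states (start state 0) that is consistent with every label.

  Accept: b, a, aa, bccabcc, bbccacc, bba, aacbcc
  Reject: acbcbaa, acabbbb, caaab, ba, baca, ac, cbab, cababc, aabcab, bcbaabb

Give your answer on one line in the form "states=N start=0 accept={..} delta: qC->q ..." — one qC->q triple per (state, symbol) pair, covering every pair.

states=4 start=0 accept={0,1} delta: 0a->0 0b->1 0c->2 1a->2 1b->0 1c->2 2a->2 2b->2 2c->3 3a->2 3b->1 3c->0

Fold the examples into a partial DFA from state 0: repeatedly fix the first undefined (state, symbol) met by the shortest-then-alphabetical prefix, trying targets in increasing order and rejecting any under which an Accept and a Reject string meet in one state with the same remainder; add a state when all current targets are rejected. Accepting states are where Accept strings end.
a: 0a undefined. 0a->0: ok.
b: 0b undefined. 0b->0: no, b/ba meet in 0. Open state 1: 0b->1.
c: 0c undefined. 0c->0: no, b/caaab meet in 1. 0c->1: no, b/ac meet in 1. Open state 2: 0c->2.
ba: 1a undefined. 1a->0: no, a/ba meet in 0. 1a->1: no, b/ba meet in 1. 1a->2: ok.
bb: 1b undefined. 1b->0: ok.
bc: 1c undefined. 1c->0: no, b/aabcab meet in 1. 1c->1: no, a/bcbaabb meet in 0. 1c->2: ok.
ca: 2a undefined. 2a->0: no, b/caaab meet in 1. 2a->1: no, b/acabbbb meet in 1. 2a->2: ok.
cb: 2b undefined. 2b->0: no, b/acabbbb meet in 1. 2b->1: no, b/caaab meet in 1. 2b->2: ok.
bac: 2c undefined. 2c->0: no, a/baca meet in 0. 2c->1: no, b/cababc meet in 1. 2c->2: no, bccabcc/acbcbaa meet in 2. Open state 3: 2c->3.
baca: 3a undefined. 3a->0: no, a/baca meet in 0. 3a->1: no, b/baca meet in 1. 3a->2: ok.
acbcb: 3b undefined. 3b->0: no, a/acbcbaa meet in 0. 3b->1: ok.
aacbcc: 3c undefined. 3c->0: ok.
All examples now run through 4 states with every (state, symbol) defined. Accept strings end in {0,1}, Reject strings end in {2,3}; accept={0,1}.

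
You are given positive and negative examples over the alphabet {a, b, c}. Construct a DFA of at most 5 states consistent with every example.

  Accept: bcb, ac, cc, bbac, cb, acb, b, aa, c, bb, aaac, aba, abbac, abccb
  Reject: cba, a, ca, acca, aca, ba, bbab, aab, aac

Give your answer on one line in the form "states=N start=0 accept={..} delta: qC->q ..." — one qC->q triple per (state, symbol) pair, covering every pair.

Fold the examples into a partial DFA from state 0: repeatedly fix the first undefined (state, symbol) met by the shortest-then-alphabetical prefix, trying targets in increasing order and rejecting any under which an Accept and a Reject string meet in one state with the same remainder; add a state when all current targets are rejected. Accepting states are where Accept strings end.
a: 0a undefined. 0a->0: no, ac/aac meet in 0 with "c" left. Open state 1: 0a->1.
b: 0b undefined. 0b->0: ok.
c: 0c undefined. 0c->0: ok.
aa: 1a undefined. 1a->0: no, bcb/aab meet in 0. 1a->1: no, ac/aac meet in 1 with "c" left. Open state 2: 1a->2.
ab: 1b undefined. 1b->0: no, bcb/bbab meet in 0. 1b->1: no, abbac/aac meet in 2 with "c" left. 1b->2: no, aa/bbab meet in 2. Open state 3: 1b->3.
ac: 1c undefined. 1c->0: ok.
aaa: 2a undefined. 2a->0: ok.
aab: 2b undefined. 2b->0: no, bcb/aab meet in 0. 2b->1: ok.
aac: 2c undefined. 2c->0: no, bcb/aac meet in 0. 2c->1: ok.
aba: 3a undefined. 3a->0: ok.
abb: 3b undefined. 3b->0: ok.
abc: 3c undefined. 3c->0: ok.
All examples now run through 4 states with every (state, symbol) defined. Accept strings end in {0,2}, Reject strings end in {1,3}; accept={0,2}.

states=4 start=0 accept={0,2} delta: 0a->1 0b->0 0c->0 1a->2 1b->3 1c->0 2a->0 2b->1 2c->1 3a->0 3b->0 3c->0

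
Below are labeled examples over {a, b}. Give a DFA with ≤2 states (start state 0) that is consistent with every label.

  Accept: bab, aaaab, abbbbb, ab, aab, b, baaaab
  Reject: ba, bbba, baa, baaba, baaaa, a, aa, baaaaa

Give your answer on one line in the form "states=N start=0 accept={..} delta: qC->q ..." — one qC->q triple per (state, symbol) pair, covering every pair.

states=2 start=0 accept={1} delta: 0a->0 0b->1 1a->0 1b->0

Fold the examples into a partial DFA from state 0: repeatedly fix the first undefined (state, symbol) met by the shortest-then-alphabetical prefix, trying targets in increasing order and rejecting any under which an Accept and a Reject string meet in one state with the same remainder; add a state when all current targets are rejected. Accepting states are where Accept strings end.
a: 0a undefined. 0a->0: ok.
b: 0b undefined. 0b->0: no, bab/ba meet in 0. Open state 1: 0b->1.
ba: 1a undefined. 1a->0: ok.
bb: 1b undefined. 1b->0: ok.
All examples now run through 2 states with every (state, symbol) defined. Accept strings end in {1}, Reject strings end in {0}; accept={1}.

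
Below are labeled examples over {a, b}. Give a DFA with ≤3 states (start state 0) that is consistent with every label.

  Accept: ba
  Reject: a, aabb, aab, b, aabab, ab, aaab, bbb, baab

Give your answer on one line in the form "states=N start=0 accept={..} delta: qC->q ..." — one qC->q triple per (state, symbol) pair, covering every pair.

states=3 start=0 accept={2} delta: 0a->0 0b->1 1a->2 1b->0 2a->0 2b->0

Fold the examples into a partial DFA from state 0: repeatedly fix the first undefined (state, symbol) met by the shortest-then-alphabetical prefix, trying targets in increasing order and rejecting any under which an Accept and a Reject string meet in one state with the same remainder; add a state when all current targets are rejected. Accepting states are where Accept strings end.
a: 0a undefined. 0a->0: ok.
b: 0b undefined. 0b->0: no, ba/a meet in 0. Open state 1: 0b->1.
ba: 1a undefined. 1a->0: no, ba/a meet in 0. 1a->1: no, ba/aab meet in 1. Open state 2: 1a->2.
bb: 1b undefined. 1b->0: ok.
baa: 2a undefined. 2a->0: ok.
aabab: 2b undefined. 2b->0: ok.
All examples now run through 3 states with every (state, symbol) defined. Accept strings end in {2}, Reject strings end in {0,1}; accept={2}.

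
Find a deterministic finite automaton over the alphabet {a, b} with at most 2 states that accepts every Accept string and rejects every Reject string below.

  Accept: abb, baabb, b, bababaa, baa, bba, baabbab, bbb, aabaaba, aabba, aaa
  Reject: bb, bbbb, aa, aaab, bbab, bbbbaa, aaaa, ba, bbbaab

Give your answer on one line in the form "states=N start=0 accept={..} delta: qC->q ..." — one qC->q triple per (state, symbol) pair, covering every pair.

states=2 start=0 accept={1} delta: 0a->1 0b->1 1a->0 1b->0

Fold the examples into a partial DFA from state 0: repeatedly fix the first undefined (state, symbol) met by the shortest-then-alphabetical prefix, trying targets in increasing order and rejecting any under which an Accept and a Reject string meet in one state with the same remainder; add a state when all current targets are rejected. Accepting states are where Accept strings end.
a: 0a undefined. 0a->0: no, abb/bb meet in 0 with "bb" left. Open state 1: 0a->1.
b: 0b undefined. 0b->0: no, b/bb meet in 0. 0b->1: ok.
aa: 1a undefined. 1a->0: ok.
ab: 1b undefined. 1b->0: ok.
All examples now run through 2 states with every (state, symbol) defined. Accept strings end in {1}, Reject strings end in {0}; accept={1}.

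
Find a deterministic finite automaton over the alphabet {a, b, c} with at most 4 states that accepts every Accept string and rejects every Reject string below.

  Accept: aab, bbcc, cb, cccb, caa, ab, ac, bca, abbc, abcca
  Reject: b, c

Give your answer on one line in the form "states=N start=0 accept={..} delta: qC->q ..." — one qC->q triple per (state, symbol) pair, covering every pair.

Grow the machine one transition at a time. Run the examples from 0; the earliest place one falls off (shortest prefix, ties alphabetical) gets sent to the lowest-numbered state that keeps every Accept/Reject pair distinguishable — a pair clashes when both reach the same state with identical unread suffix — and to a fresh state only if none does.
a: 0a undefined. 0a->0: no, aab/b meet in 0 with "b" left. Open state 1: 0a->1.
b: 0b undefined. 0b->0: ok.
c: 0c undefined. 0c->0: no, bbcc/b meet in 0. 0c->1: ok.
aa: 1a undefined. 1a->0: no, aab/b meet in 0. 1a->1: no, caa/c meet in 1. Open state 2: 1a->2.
ab: 1b undefined. 1b->0: no, cb/b meet in 0. 1b->1: no, cb/c meet in 1. 1b->2: ok.
ac: 1c undefined. 1c->0: no, bbcc/b meet in 0. 1c->1: no, bbcc/c meet in 1. 1c->2: ok.
aab: 2b undefined. 2b->0: no, aab/b meet in 0. 2b->1: no, aab/c meet in 1. 2b->2: ok.
abc: 2c undefined. 2c->0: no, cccb/b meet in 0. 2c->1: no, abbc/c meet in 1. 2c->2: ok.
caa: 2a undefined. 2a->0: no, caa/b meet in 0. 2a->1: no, caa/c meet in 1. 2a->2: ok.
All examples now run through 3 states with every (state, symbol) defined. Accept strings end in {2}, Reject strings end in {0,1}; accept={2}.

states=3 start=0 accept={2} delta: 0a->1 0b->0 0c->1 1a->2 1b->2 1c->2 2a->2 2b->2 2c->2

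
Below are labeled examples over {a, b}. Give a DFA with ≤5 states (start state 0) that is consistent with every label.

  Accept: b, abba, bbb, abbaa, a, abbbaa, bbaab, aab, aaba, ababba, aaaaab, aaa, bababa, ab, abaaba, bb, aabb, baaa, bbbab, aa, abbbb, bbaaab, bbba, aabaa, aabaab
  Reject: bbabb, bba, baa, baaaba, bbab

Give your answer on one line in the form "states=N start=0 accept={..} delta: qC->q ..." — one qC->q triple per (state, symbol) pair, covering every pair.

states=5 start=0 accept={0,1,2,3} delta: 0a->1 0b->2 1a->1 1b->1 2a->3 2b->3 3a->4 3b->0 4a->2 4b->4

Grow the machine one transition at a time. Run the examples from 0; the earliest place one falls off (shortest prefix, ties alphabetical) gets sent to the lowest-numbered state that keeps every Accept/Reject pair distinguishable — a pair clashes when both reach the same state with identical unread suffix — and to a fresh state only if none does.
a: 0a undefined. 0a->0: no, abba/bba meet in 0 with "bba" left. Open state 1: 0a->1.
b: 0b undefined. 0b->0: no, a/bba meet in 1. 0b->1: no, aaa/baa meet in 1 with "aa" left. Open state 2: 0b->2.
aa: 1a undefined. 1a->0: no, aabaa/baa meet in 2 with "aa" left. 1a->1: ok.
ab: 1b undefined. 1b->0: no, abbaa/baa meet in 2 with "aa" left. 1b->1: ok.
ba: 2a undefined. 2a->0: no, abba/baa meet in 1. 2a->1: no, abba/baa meet in 1. 2a->2: no, b/baa meet in 2. Open state 3: 2a->3.
bb: 2b undefined. 2b->0: no, abba/bbabb meet in 1. 2b->1: no, abba/bbabb meet in 1. 2b->2: no, bbbab/bbab meet in 3 with "b" left. 2b->3: ok.
baa: 3a undefined. 3a->0: no, b/bbab meet in 2. 3a->1: no, abba/bbabb meet in 1. 3a->2: no, b/bba meet in 2. 3a->3: no, bbb/bbab meet in 3 with "b" left. Open state 4: 3a->4.
bab: 3b undefined. 3b->0: ok.
baaa: 4a undefined. 4a->0: no, bb/baaaba meet in 3. 4a->1: no, abba/baaaba meet in 1. 4a->2: ok.
bbab: 4b undefined. 4b->0: no, b/bbabb meet in 2. 4b->1: no, abba/bbabb meet in 1. 4b->2: no, b/bbab meet in 2. 4b->3: no, bbb/bbabb meet in 0. 4b->4: ok.
All examples now run through 5 states with every (state, symbol) defined. Accept strings end in {0,1,2,3}, Reject strings end in {4}; accept={0,1,2,3}.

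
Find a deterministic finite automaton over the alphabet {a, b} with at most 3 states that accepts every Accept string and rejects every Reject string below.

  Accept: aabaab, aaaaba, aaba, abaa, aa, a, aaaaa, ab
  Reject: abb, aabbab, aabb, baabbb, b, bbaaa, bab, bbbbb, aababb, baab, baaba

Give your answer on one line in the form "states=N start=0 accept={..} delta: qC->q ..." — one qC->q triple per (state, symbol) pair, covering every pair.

State merging on the prefix tree: take the shortest (then alphabetical) example prefix whose next move is undefined and point that move at state 0, else 1, else 2, ...; a target is out if some Accept/Reject pair would then sit in one state with the same input left (inseparable). If every existing state is out, open a new one.
a: 0a undefined. 0a->0: no, aabaab/baab meet in 0 with "baab" left. Open state 1: 0a->1.
b: 0b undefined. 0b->0: no, aaba/baaba meet in 1 with "aba" left. 0b->1: no, a/b meet in 1. Open state 2: 0b->2.
aa: 1a undefined. 1a->0: no, aabaab/baab meet in 2 with "aab" left. 1a->1: ok.
ab: 1b undefined. 1b->0: ok.
ba: 2a undefined. 2a->0: no, aabaab/baab meet in 0. 2a->1: no, aabaab/aabbab meet in 0. 2a->2: ok.
bb: 2b undefined. 2b->0: no, aabaab/aabbab meet in 0. 2b->1: no, aaaaba/aabbab meet in 1. 2b->2: ok.
All examples now run through 3 states with every (state, symbol) defined. Accept strings end in {0,1}, Reject strings end in {2}; accept={0,1}.

states=3 start=0 accept={0,1} delta: 0a->1 0b->2 1a->1 1b->0 2a->2 2b->2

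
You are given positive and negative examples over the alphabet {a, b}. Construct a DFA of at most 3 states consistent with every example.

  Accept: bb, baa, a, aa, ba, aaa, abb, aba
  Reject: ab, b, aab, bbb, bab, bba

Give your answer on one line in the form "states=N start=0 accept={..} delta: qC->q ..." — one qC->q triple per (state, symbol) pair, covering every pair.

states=3 start=0 accept={0,2} delta: 0a->0 0b->1 1a->0 1b->2 2a->1 2b->1

State merging on the prefix tree: take the shortest (then alphabetical) example prefix whose next move is undefined and point that move at state 0, else 1, else 2, ...; a target is out if some Accept/Reject pair would then sit in one state with the same input left (inseparable). If every existing state is out, open a new one.
a: 0a undefined. 0a->0: ok.
b: 0b undefined. 0b->0: no, bb/ab meet in 0. Open state 1: 0b->1.
ba: 1a undefined. 1a->0: ok.
bb: 1b undefined. 1b->0: no, bb/bba meet in 0. 1b->1: no, bb/ab meet in 1. Open state 2: 1b->2.
bba: 2a undefined. 2a->0: no, baa/bba meet in 0. 2a->1: ok.
bbb: 2b undefined. 2b->0: no, baa/bbb meet in 0. 2b->1: ok.
All examples now run through 3 states with every (state, symbol) defined. Accept strings end in {0,2}, Reject strings end in {1}; accept={0,2}.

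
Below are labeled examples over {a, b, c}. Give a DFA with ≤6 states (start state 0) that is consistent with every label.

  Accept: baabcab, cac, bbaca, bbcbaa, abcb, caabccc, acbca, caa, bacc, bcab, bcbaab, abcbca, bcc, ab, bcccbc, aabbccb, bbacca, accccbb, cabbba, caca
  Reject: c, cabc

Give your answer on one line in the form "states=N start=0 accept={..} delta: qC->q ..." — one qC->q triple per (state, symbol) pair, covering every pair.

Grow the machine one transition at a time. Run the examples from 0; the earliest place one falls off (shortest prefix, ties alphabetical) gets sent to the lowest-numbered state that keeps every Accept/Reject pair distinguishable — a pair clashes when both reach the same state with identical unread suffix — and to a fresh state only if none does.
a: 0a undefined. 0a->0: ok.
b: 0b undefined. 0b->0: ok.
c: 0c undefined. 0c->0: no, baabcab/c meet in 0. Open state 1: 0c->1.
ca: 1a undefined. 1a->0: no, cac/c meet in 1. 1a->1: no, bbaca/c meet in 1. Open state 2: 1a->2.
acb: 1b undefined. 1b->0: ok.
acc: 1c undefined. 1c->0: no, bcccbc/c meet in 1. 1c->1: no, bacc/c meet in 1. 1c->2: ok.
caa: 2a undefined. 2a->0: ok.
cab: 2b undefined. 2b->0: ok.
cac: 2c undefined. 2c->0: no, bcccbc/c meet in 1. 2c->1: no, cac/c meet in 1. 2c->2: no, bcccbc/c meet in 1. Open state 3: 2c->3.
caca: 3a undefined. 3a->0: ok.
acccc: 3c undefined. 3c->0: ok.
bcccb: 3b undefined. 3b->0: no, bcccbc/c meet in 1. 3b->1: ok.
All examples now run through 4 states with every (state, symbol) defined. Accept strings end in {0,2,3}, Reject strings end in {1}; accept={0,2,3}.

states=4 start=0 accept={0,2,3} delta: 0a->0 0b->0 0c->1 1a->2 1b->0 1c->2 2a->0 2b->0 2c->3 3a->0 3b->1 3c->0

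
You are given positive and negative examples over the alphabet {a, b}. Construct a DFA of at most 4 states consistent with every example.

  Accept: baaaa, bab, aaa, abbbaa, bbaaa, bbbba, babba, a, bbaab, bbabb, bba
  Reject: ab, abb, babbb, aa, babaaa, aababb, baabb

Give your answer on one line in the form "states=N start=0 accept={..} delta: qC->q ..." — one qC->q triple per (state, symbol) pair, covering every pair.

Grow the machine one transition at a time. Run the examples from 0; the earliest place one falls off (shortest prefix, ties alphabetical) gets sent to the lowest-numbered state that keeps every Accept/Reject pair distinguishable — a pair clashes when both reach the same state with identical unread suffix — and to a fresh state only if none does.
a: 0a undefined. 0a->0: no, aaa/aa meet in 0. Open state 1: 0a->1.
b: 0b undefined. 0b->0: no, bab/ab meet in 1 with "b" left. 0b->1: ok.
aa: 1a undefined. 1a->0: ok.
ab: 1b undefined. 1b->0: no, baaaa/abb meet in 1. 1b->1: no, baaaa/ab meet in 1. Open state 2: 1b->2.
abb: 2b undefined. 2b->0: no, bbbba/abb meet in 0. 2b->1: no, baaaa/abb meet in 1. 2b->2: ok.
bba: 2a undefined. 2a->0: no, bbaaa/aa meet in 0. 2a->1: no, abbbaa/aa meet in 0. 2a->2: no, abbbaa/ab meet in 2. Open state 3: 2a->3.
bbaa: 3a undefined. 3a->0: no, abbbaa/aa meet in 0. 3a->1: no, bbaaa/aa meet in 0. 3a->2: no, abbbaa/ab meet in 2. 3a->3: ok.
bbab: 3b undefined. 3b->0: no, bbaab/aa meet in 0. 3b->1: no, bbabb/ab meet in 2. 3b->2: no, bbaab/ab meet in 2. 3b->3: ok.
All examples now run through 4 states with every (state, symbol) defined. Accept strings end in {1,3}, Reject strings end in {0,2}; accept={1,3}.

states=4 start=0 accept={1,3} delta: 0a->1 0b->1 1a->0 1b->2 2a->3 2b->2 3a->3 3b->3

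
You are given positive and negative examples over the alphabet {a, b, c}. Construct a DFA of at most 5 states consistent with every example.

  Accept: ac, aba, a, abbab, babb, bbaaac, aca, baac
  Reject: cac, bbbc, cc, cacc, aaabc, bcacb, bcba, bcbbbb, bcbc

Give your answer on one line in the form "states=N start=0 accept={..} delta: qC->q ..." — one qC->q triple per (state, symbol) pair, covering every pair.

states=5 start=0 accept={0,1,2} delta: 0a->0 0b->1 0c->1 1a->2 1b->0 1c->3 2a->0 2b->0 2c->3 3a->1 3b->4 3c->3 4a->3 4b->3 4c->3

Grow the machine one transition at a time. Run the examples from 0; the earliest place one falls off (shortest prefix, ties alphabetical) gets sent to the lowest-numbered state that keeps every Accept/Reject pair distinguishable — a pair clashes when both reach the same state with identical unread suffix — and to a fresh state only if none does.
a: 0a undefined. 0a->0: ok.
b: 0b undefined. 0b->0: no, ac/bbbc meet in 0 with "c" left. Open state 1: 0b->1.
c: 0c undefined. 0c->0: no, ac/cac meet in 0. 0c->1: ok.
ba: 1a undefined. 1a->0: no, ac/cac meet in 1. 1a->1: no, baac/cac meet in 1 with "c" left. Open state 2: 1a->2.
bb: 1b undefined. 1b->0: ok.
bc: 1c undefined. 1c->0: no, aba/bcba meet in 2. 1c->1: no, ac/bbbc meet in 1. 1c->2: no, aba/bbbc meet in 2. Open state 3: 1c->3.
baa: 2a undefined. 2a->0: ok.
bab: 2b undefined. 2b->0: ok.
bca: 3a undefined. 3a->0: no, a/bcacb meet in 0. 3a->1: ok.
bcb: 3b undefined. 3b->0: no, ac/bcbbbb meet in 1. 3b->1: no, ac/bcacb meet in 1. 3b->2: no, aba/bcacb meet in 2. 3b->3: no, ac/bcba meet in 1. Open state 4: 3b->4.
cac: 2c undefined. 2c->0: no, ac/cacc meet in 1. 2c->1: no, ac/cac meet in 1. 2c->2: no, aba/cac meet in 2. 2c->3: ok.
bcba: 4a undefined. 4a->0: no, a/bcba meet in 0. 4a->1: no, ac/bcba meet in 1. 4a->2: no, aba/bcba meet in 2. 4a->3: ok.
bcbb: 4b undefined. 4b->0: no, a/bcbbbb meet in 0. 4b->1: no, ac/bcbbbb meet in 1. 4b->2: no, ac/bcbbbb meet in 1. 4b->3: ok.
bcbc: 4c undefined. 4c->0: no, a/bcbc meet in 0. 4c->1: no, ac/bcbc meet in 1. 4c->2: no, aba/bcbc meet in 2. 4c->3: ok.
cacc: 3c undefined. 3c->0: no, a/cacc meet in 0. 3c->1: no, ac/cacc meet in 1. 3c->2: no, aba/cacc meet in 2. 3c->3: ok.
All examples now run through 5 states with every (state, symbol) defined. Accept strings end in {0,1,2}, Reject strings end in {3,4}; accept={0,1,2}.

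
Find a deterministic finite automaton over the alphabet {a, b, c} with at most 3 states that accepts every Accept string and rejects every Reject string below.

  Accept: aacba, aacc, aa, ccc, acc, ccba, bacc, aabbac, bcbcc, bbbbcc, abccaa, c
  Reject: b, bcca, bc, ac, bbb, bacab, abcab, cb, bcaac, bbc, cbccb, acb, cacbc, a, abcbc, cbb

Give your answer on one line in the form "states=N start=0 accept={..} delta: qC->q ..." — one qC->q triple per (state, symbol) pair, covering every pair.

State merging on the prefix tree: take the shortest (then alphabetical) example prefix whose next move is undefined and point that move at state 0, else 1, else 2, ...; a target is out if some Accept/Reject pair would then sit in one state with the same input left (inseparable). If every existing state is out, open a new one.
a: 0a undefined. 0a->0: no, aa/a meet in 0. Open state 1: 0a->1.
b: 0b undefined. 0b->0: no, c/bc meet in 0 with "c" left. 0b->1: ok.
c: 0c undefined. 0c->0: ok.
aa: 1a undefined. 1a->0: ok.
ab: 1b undefined. 1b->0: no, aacba/bacab meet in 0. 1b->1: ok.
ac: 1c undefined. 1c->0: no, aacba/bc meet in 0. 1c->1: no, aacba/bcca meet in 0. Open state 2: 1c->2.
acb: 2b undefined. 2b->0: no, aacba/acb meet in 0. 2b->1: ok.
acc: 2c undefined. 2c->0: ok.
bca: 2a undefined. 2a->0: ok.
All examples now run through 3 states with every (state, symbol) defined. Accept strings end in {0}, Reject strings end in {1,2}; accept={0}.

states=3 start=0 accept={0} delta: 0a->1 0b->1 0c->0 1a->0 1b->1 1c->2 2a->0 2b->1 2c->0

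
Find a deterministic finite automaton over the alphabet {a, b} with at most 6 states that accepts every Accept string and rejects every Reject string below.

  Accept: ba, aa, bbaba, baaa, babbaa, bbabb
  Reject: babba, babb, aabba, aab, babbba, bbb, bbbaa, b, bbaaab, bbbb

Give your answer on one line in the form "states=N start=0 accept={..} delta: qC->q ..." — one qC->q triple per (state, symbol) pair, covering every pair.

states=6 start=0 accept={0} delta: 0a->0 0b->1 1a->0 1b->2 2a->3 2b->4 3a->0 3b->5 4a->2 4b->1 5a->0 5b->0

Grow the machine one transition at a time. Run the examples from 0; the earliest place one falls off (shortest prefix, ties alphabetical) gets sent to the lowest-numbered state that keeps every Accept/Reject pair distinguishable — a pair clashes when both reach the same state with identical unread suffix — and to a fresh state only if none does.
a: 0a undefined. 0a->0: ok.
b: 0b undefined. 0b->0: no, ba/babba meet in 0. Open state 1: 0b->1.
ba: 1a undefined. 1a->0: ok.
bb: 1b undefined. 1b->0: no, ba/babba meet in 0. 1b->1: no, ba/babba meet in 0. Open state 2: 1b->2.
bba: 2a undefined. 2a->0: no, ba/babba meet in 0. 2a->1: no, bbaba/babba meet in 1. 2a->2: no, bbaba/babbba meet in 2 with "ba" left. Open state 3: 2a->3.
bbb: 2b undefined. 2b->0: no, ba/babbba meet in 0. 2b->1: no, ba/babbba meet in 0. 2b->2: no, babbaa/bbbaa meet in 3 with "a" left. 2b->3: no, babbaa/babbba meet in 3 with "a" left. Open state 4: 2b->4.
bbaa: 3a undefined. 3a->0: ok.
bbab: 3b undefined. 3b->0: no, bbabb/aab meet in 1. 3b->1: no, bbabb/babb meet in 2. 3b->2: no, bbaba/babba meet in 3. 3b->3: no, bbabb/babba meet in 3. 3b->4: no, bbaba/babbba meet in 4 with "a" left. Open state 5: 3b->5.
bbba: 4a undefined. 4a->0: no, ba/babbba meet in 0. 4a->1: no, ba/bbbaa meet in 0. 4a->2: ok.
bbbb: 4b undefined. 4b->0: no, ba/bbbb meet in 0. 4b->1: ok.
bbaba: 5a undefined. 5a->0: ok.
bbabb: 5b undefined. 5b->0: ok.
All examples now run through 6 states with every (state, symbol) defined. Accept strings end in {0}, Reject strings end in {1,2,3,4}; accept={0}.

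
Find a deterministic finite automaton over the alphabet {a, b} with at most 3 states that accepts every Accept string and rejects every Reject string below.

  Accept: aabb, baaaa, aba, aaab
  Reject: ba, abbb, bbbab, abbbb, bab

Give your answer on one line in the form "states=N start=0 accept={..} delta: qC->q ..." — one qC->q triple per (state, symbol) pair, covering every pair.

states=3 start=0 accept={0,2} delta: 0a->1 0b->0 1a->2 1b->1 2a->2 2b->0

State merging on the prefix tree: take the shortest (then alphabetical) example prefix whose next move is undefined and point that move at state 0, else 1, else 2, ...; a target is out if some Accept/Reject pair would then sit in one state with the same input left (inseparable). If every existing state is out, open a new one.
a: 0a undefined. 0a->0: no, aba/ba meet in 0 with "ba" left. Open state 1: 0a->1.
b: 0b undefined. 0b->0: ok.
aa: 1a undefined. 1a->0: no, aaab/bbbab meet in 1 with "b" left. 1a->1: no, baaaa/ba meet in 1. Open state 2: 1a->2.
ab: 1b undefined. 1b->0: no, aba/ba meet in 1. 1b->1: ok.
aaa: 2a undefined. 2a->0: no, baaaa/ba meet in 1. 2a->1: no, aaab/ba meet in 1. 2a->2: ok.
aab: 2b undefined. 2b->0: ok.
All examples now run through 3 states with every (state, symbol) defined. Accept strings end in {0,2}, Reject strings end in {1}; accept={0,2}.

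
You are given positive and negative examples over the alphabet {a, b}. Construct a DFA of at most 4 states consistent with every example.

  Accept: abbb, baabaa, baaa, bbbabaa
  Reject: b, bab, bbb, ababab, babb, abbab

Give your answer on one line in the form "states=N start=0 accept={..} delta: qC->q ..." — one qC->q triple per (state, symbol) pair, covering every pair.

states=4 start=0 accept={1} delta: 0a->1 0b->0 1a->1 1b->2 2a->0 2b->3 3a->0 3b->1

Grow the machine one transition at a time. Run the examples from 0; the earliest place one falls off (shortest prefix, ties alphabetical) gets sent to the lowest-numbered state that keeps every Accept/Reject pair distinguishable — a pair clashes when both reach the same state with identical unread suffix — and to a fresh state only if none does.
a: 0a undefined. 0a->0: no, abbb/bbb meet in 0 with "bbb" left. Open state 1: 0a->1.
b: 0b undefined. 0b->0: ok.
ab: 1b undefined. 1b->0: no, abbb/b meet in 0. 1b->1: no, abbb/bab meet in 1. Open state 2: 1b->2.
aba: 2a undefined. 2a->0: ok.
abb: 2b undefined. 2b->0: no, abbb/b meet in 0. 2b->1: no, abbb/bab meet in 2. 2b->2: no, abbb/bab meet in 2. Open state 3: 2b->3.
baa: 1a undefined. 1a->0: no, baabaa/b meet in 0. 1a->1: ok.
abba: 3a undefined. 3a->0: ok.
abbb: 3b undefined. 3b->0: no, abbb/b meet in 0. 3b->1: ok.
All examples now run through 4 states with every (state, symbol) defined. Accept strings end in {1}, Reject strings end in {0,2,3}; accept={1}.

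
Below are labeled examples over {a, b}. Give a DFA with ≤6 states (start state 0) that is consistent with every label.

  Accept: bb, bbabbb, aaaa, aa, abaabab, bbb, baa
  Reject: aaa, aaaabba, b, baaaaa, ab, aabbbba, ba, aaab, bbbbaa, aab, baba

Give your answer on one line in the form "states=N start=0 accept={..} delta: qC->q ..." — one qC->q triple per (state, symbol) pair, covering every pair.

Fold the examples into a partial DFA from state 0: repeatedly fix the first undefined (state, symbol) met by the shortest-then-alphabetical prefix, trying targets in increasing order and rejecting any under which an Accept and a Reject string meet in one state with the same remainder; add a state when all current targets are rejected. Accepting states are where Accept strings end.
a: 0a undefined. 0a->0: no, aaaa/aaa meet in 0. Open state 1: 0a->1.
b: 0b undefined. 0b->0: no, bb/b meet in 0. 0b->1: no, bb/ab meet in 1 with "b" left. Open state 2: 0b->2.
aa: 1a undefined. 1a->0: ok.
ab: 1b undefined. 1b->0: no, aaaa/ab meet in 0. 1b->1: no, abaabab/b meet in 2. 1b->2: ok.
ba: 2a undefined. 2a->0: no, aaaa/baaaaa meet in 0. 2a->1: no, abaabab/b meet in 2. 2a->2: no, baa/b meet in 2. Open state 3: 2a->3.
bb: 2b undefined. 2b->0: no, bb/bbbbaa meet in 0. 2b->1: no, bb/aaa meet in 1. 2b->2: no, bb/b meet in 2. 2b->3: no, bb/ba meet in 3. Open state 4: 2b->4.
baa: 3a undefined. 3a->0: ok.
bab: 3b undefined. 3b->0: ok.
bba: 4a undefined. 4a->0: no, aaaa/aaaabba meet in 0. 4a->1: ok.
bbb: 4b undefined. 4b->0: no, bbabbb/bbbbaa meet in 0. 4b->1: no, bbabbb/aaa meet in 1. 4b->2: no, bbabbb/b meet in 2. 4b->3: no, bbabbb/ba meet in 3. 4b->4: no, aaaa/bbbbaa meet in 0. Open state 5: 4b->5.
bbbb: 5b undefined. 5b->0: no, aaaa/bbbbaa meet in 0. 5b->1: no, aaaa/aabbbba meet in 0. 5b->2: no, aaaa/bbbbaa meet in 0. 5b->3: no, aaaa/aabbbba meet in 0. 5b->4: no, aaaa/bbbbaa meet in 0. 5b->5: ok.
bbbba: 5a undefined. 5a->0: no, aaaa/aabbbba meet in 0. 5a->1: no, aaaa/bbbbaa meet in 0. 5a->2: ok.
All examples now run through 6 states with every (state, symbol) defined. Accept strings end in {0,4,5}, Reject strings end in {1,2,3}; accept={0,4,5}.

states=6 start=0 accept={0,4,5} delta: 0a->1 0b->2 1a->0 1b->2 2a->3 2b->4 3a->0 3b->0 4a->1 4b->5 5a->2 5b->5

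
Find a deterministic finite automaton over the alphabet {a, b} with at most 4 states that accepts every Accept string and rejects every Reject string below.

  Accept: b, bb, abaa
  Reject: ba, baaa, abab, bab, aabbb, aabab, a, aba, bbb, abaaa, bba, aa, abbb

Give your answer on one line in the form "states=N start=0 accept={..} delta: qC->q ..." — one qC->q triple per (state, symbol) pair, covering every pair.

State merging on the prefix tree: take the shortest (then alphabetical) example prefix whose next move is undefined and point that move at state 0, else 1, else 2, ...; a target is out if some Accept/Reject pair would then sit in one state with the same input left (inseparable). If every existing state is out, open a new one.
a: 0a undefined. 0a->0: ok.
b: 0b undefined. 0b->0: no, b/ba meet in 0. Open state 1: 0b->1.
ba: 1a undefined. 1a->0: no, b/abab meet in 1. 1a->1: no, b/ba meet in 1. Open state 2: 1a->2.
bb: 1b undefined. 1b->0: no, b/aabbb meet in 1. 1b->1: no, b/aabbb meet in 1. 1b->2: no, bb/ba meet in 2. Open state 3: 1b->3.
baa: 2a undefined. 2a->0: no, abaa/baaa meet in 0. 2a->1: ok.
bab: 2b undefined. 2b->0: ok.
bba: 3a undefined. 3a->0: ok.
bbb: 3b undefined. 3b->0: ok.
All examples now run through 4 states with every (state, symbol) defined. Accept strings end in {1,3}, Reject strings end in {0,2}; accept={1,3}.

states=4 start=0 accept={1,3} delta: 0a->0 0b->1 1a->2 1b->3 2a->1 2b->0 3a->0 3b->0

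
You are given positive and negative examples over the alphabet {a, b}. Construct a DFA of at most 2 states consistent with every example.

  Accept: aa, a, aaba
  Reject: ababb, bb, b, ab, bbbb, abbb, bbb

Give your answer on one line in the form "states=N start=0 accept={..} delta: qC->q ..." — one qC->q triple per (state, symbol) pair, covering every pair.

states=2 start=0 accept={0} delta: 0a->0 0b->1 1a->0 1b->1

Grow the machine one transition at a time. Run the examples from 0; the earliest place one falls off (shortest prefix, ties alphabetical) gets sent to the lowest-numbered state that keeps every Accept/Reject pair distinguishable — a pair clashes when both reach the same state with identical unread suffix — and to a fresh state only if none does.
a: 0a undefined. 0a->0: ok.
b: 0b undefined. 0b->0: no, aa/ababb meet in 0. Open state 1: 0b->1.
bb: 1b undefined. 1b->0: no, aa/bb meet in 0. 1b->1: ok.
aba: 1a undefined. 1a->0: ok.
All examples now run through 2 states with every (state, symbol) defined. Accept strings end in {0}, Reject strings end in {1}; accept={0}.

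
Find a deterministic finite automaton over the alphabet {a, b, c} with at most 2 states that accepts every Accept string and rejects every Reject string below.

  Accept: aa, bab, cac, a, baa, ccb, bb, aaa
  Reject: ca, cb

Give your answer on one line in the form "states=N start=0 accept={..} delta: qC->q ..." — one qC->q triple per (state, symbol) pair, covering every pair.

Grow the machine one transition at a time. Run the examples from 0; the earliest place one falls off (shortest prefix, ties alphabetical) gets sent to the lowest-numbered state that keeps every Accept/Reject pair distinguishable — a pair clashes when both reach the same state with identical unread suffix — and to a fresh state only if none does.
a: 0a undefined. 0a->0: ok.
b: 0b undefined. 0b->0: ok.
c: 0c undefined. 0c->0: no, aa/ca meet in 0. Open state 1: 0c->1.
ca: 1a undefined. 1a->0: no, aa/ca meet in 0. 1a->1: ok.
cb: 1b undefined. 1b->0: no, aa/cb meet in 0. 1b->1: ok.
cc: 1c undefined. 1c->0: ok.
All examples now run through 2 states with every (state, symbol) defined. Accept strings end in {0}, Reject strings end in {1}; accept={0}.

states=2 start=0 accept={0} delta: 0a->0 0b->0 0c->1 1a->1 1b->1 1c->0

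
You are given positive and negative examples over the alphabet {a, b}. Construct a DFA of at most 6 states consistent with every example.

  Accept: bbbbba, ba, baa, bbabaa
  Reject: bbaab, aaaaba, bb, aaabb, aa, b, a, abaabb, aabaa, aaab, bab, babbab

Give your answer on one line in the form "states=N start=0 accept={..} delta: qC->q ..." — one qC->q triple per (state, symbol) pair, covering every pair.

Fold the examples into a partial DFA from state 0: repeatedly fix the first undefined (state, symbol) met by the shortest-then-alphabetical prefix, trying targets in increasing order and rejecting any under which an Accept and a Reject string meet in one state with the same remainder; add a state when all current targets are rejected. Accepting states are where Accept strings end.
a: 0a undefined. 0a->0: no, ba/aaaaba meet in 0 with "ba" left. Open state 1: 0a->1.
b: 0b undefined. 0b->0: no, bbbbba/a meet in 1. 0b->1: no, ba/aa meet in 1 with "a" left. Open state 2: 0b->2.
aa: 1a undefined. 1a->0: no, ba/aaaaba meet in 2 with "a" left. 1a->1: ok.
ab: 1b undefined. 1b->0: ok.
ba: 2a undefined. 2a->0: no, ba/aaab meet in 0. 2a->1: no, ba/aaaaba meet in 1. 2a->2: no, ba/aaabb meet in 2. Open state 3: 2a->3.
bb: 2b undefined. 2b->0: no, bbabaa/aaaaba meet in 1. 2b->1: no, bbbbba/aaaaba meet in 1. 2b->2: ok.
baa: 3a undefined. 3a->0: no, baa/aaab meet in 0. 3a->1: no, baa/aaaaba meet in 1. 3a->2: no, baa/bbaab meet in 2. 3a->3: ok.
bab: 3b undefined. 3b->0: no, bbabaa/aaaaba meet in 1. 3b->1: no, bbabaa/bbaab meet in 1. 3b->2: ok.
All examples now run through 4 states with every (state, symbol) defined. Accept strings end in {3}, Reject strings end in {0,1,2}; accept={3}.

states=4 start=0 accept={3} delta: 0a->1 0b->2 1a->1 1b->0 2a->3 2b->2 3a->3 3b->2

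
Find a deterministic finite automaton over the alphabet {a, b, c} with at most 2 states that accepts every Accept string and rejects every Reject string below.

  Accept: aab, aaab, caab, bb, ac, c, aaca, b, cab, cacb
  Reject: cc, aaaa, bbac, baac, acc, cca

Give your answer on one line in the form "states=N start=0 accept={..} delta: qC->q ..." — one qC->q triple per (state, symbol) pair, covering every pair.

states=2 start=0 accept={1} delta: 0a->0 0b->1 0c->1 1a->1 1b->1 1c->0

Fold the examples into a partial DFA from state 0: repeatedly fix the first undefined (state, symbol) met by the shortest-then-alphabetical prefix, trying targets in increasing order and rejecting any under which an Accept and a Reject string meet in one state with the same remainder; add a state when all current targets are rejected. Accepting states are where Accept strings end.
a: 0a undefined. 0a->0: ok.
b: 0b undefined. 0b->0: no, aab/aaaa meet in 0. Open state 1: 0b->1.
c: 0c undefined. 0c->0: no, ac/cc meet in 0. 0c->1: ok.
ba: 1a undefined. 1a->0: no, aab/baac meet in 1. 1a->1: ok.
bb: 1b undefined. 1b->0: no, aab/bbac meet in 1. 1b->1: ok.
cc: 1c undefined. 1c->0: ok.
All examples now run through 2 states with every (state, symbol) defined. Accept strings end in {1}, Reject strings end in {0}; accept={1}.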